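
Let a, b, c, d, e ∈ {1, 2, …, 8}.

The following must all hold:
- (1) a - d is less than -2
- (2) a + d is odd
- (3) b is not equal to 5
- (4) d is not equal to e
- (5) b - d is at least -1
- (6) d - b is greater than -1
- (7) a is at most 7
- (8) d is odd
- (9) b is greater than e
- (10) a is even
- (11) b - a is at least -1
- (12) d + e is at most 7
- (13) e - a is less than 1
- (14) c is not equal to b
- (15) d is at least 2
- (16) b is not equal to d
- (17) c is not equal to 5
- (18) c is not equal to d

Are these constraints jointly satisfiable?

One satisfying assignment is a = 2, b = 4, c = 7, d = 5, e = 2.
For the less obvious constraints — constraint 1: a - d = -3; constraint 5: b - d = -1 — and the others hold by inspection.

Satisfiable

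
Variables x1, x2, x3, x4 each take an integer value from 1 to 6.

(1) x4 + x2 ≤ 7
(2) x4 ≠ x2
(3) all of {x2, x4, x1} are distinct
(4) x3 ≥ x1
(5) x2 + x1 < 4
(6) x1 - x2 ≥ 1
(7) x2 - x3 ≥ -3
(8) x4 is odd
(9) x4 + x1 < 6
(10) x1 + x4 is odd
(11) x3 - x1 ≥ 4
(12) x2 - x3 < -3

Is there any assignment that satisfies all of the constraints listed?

Unsatisfiable

Constraints 6, 7, and 11 give x2 − x3 ≥ -3, x3 − x1 ≥ 4, x1 − x2 ≥ 1.
Adding all 3 inequalities: the left sides telescope to 0, and the right sides sum to (-3) + 4 + 1 = 2. So 0 ≥ 2, which is false.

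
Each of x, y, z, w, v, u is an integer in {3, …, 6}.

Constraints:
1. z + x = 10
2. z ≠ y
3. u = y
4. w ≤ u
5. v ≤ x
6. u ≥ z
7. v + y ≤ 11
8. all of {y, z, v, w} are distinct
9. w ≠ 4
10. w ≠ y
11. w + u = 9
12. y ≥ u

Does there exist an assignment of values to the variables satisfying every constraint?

Satisfiable

The assignment x = 6, y = 6, z = 4, w = 3, v = 5, u = 6 works:
  constraint 1 holds since z + x = 10.
  constraint 7 holds since v + y = 11.
  constraint 11 holds since w + u = 9.
The rest check out directly.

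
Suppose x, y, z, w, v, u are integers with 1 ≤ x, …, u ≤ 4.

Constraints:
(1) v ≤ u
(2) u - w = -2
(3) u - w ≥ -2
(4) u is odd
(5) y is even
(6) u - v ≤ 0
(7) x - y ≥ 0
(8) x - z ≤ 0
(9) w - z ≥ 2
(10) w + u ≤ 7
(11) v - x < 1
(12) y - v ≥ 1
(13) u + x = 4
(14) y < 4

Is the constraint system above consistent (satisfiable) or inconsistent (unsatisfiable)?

Unsatisfiable

Constraints 3, 6, 7, 8, 9, and 12 give v − u ≥ 0, u − w ≥ -2, w − z ≥ 2, z − x ≥ 0, x − y ≥ 0, y − v ≥ 1.
Adding all 6 inequalities: the left sides telescope to 0, and the right sides sum to 0 + (-2) + 2 + 0 + 0 + 1 = 1. So 0 ≥ 1, which is false.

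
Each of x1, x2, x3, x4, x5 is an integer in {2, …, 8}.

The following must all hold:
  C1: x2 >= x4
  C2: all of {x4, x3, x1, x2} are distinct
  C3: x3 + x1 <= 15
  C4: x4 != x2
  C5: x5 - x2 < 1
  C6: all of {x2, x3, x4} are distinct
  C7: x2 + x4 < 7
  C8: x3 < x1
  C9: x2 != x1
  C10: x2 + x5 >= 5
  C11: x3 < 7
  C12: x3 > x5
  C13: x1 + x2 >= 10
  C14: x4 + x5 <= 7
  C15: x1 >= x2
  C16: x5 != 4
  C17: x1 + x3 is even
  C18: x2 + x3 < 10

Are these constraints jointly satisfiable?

Satisfiable

One satisfying assignment is x1 = 8, x2 = 3, x3 = 6, x4 = 2, x5 = 3.
For the less obvious constraints — constraint 3: x3 + x1 = 14; constraint 5: x5 - x2 = 0 — and the others hold by inspection.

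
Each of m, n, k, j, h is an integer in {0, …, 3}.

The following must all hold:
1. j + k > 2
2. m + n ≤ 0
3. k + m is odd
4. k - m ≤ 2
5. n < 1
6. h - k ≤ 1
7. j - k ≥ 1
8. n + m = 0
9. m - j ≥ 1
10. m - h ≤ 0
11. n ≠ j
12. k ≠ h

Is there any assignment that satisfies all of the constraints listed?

Unsatisfiable

Constraints 6, 7, 9, and 10 give j − k ≥ 1, k − h ≥ -1, h − m ≥ 0, m − j ≥ 1.
Adding all 4 inequalities: the left sides telescope to 0, and the right sides sum to 1 + (-1) + 0 + 1 = 1. So 0 ≥ 1, which is false.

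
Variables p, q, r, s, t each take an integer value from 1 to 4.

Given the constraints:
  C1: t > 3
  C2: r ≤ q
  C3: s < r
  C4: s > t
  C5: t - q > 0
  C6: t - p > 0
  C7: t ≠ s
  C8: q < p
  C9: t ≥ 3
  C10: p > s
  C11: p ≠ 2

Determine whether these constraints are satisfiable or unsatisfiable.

Unsatisfiable

Constraints 2, 3, 4, 6, and 8 give t < s, s < r, r ≤ q, q < p, p < t. Chaining: t < s < r ≤ q < p < t, which forces t < t — impossible.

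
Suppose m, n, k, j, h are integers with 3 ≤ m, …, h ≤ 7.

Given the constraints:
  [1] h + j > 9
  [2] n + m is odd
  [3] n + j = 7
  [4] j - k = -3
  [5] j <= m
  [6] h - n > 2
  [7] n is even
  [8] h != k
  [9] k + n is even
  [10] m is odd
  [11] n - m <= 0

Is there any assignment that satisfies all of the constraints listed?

Satisfiable

The assignment m = 7, n = 4, k = 6, j = 3, h = 7 works:
  constraint 1 holds since h + j = 10.
  constraint 3 holds since n + j = 7.
  constraint 4 holds since j - k = -3.
The rest check out directly.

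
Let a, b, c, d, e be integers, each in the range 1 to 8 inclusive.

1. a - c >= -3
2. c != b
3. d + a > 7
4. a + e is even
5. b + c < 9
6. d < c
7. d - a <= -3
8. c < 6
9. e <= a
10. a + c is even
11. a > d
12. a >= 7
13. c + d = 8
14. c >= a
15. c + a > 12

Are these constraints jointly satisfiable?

From constraints 12 and 14: c ≥ a and a ≥ 7, so c ≥ 7. From constraint 8: c ≤ 5. But 5 < 7, so no value of c works.

Unsatisfiable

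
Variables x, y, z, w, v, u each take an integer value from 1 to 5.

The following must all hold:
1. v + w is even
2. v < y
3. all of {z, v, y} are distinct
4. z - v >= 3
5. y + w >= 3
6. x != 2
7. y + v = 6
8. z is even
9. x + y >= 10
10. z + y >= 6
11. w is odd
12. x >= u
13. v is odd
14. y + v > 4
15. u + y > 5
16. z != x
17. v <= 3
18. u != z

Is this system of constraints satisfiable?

Setting (x, y, z, w, v, u) = (5, 5, 4, 1, 1, 1) satisfies everything: constraint 4: z - v = 3; constraint 5: y + w = 6, and the others follow.

Satisfiable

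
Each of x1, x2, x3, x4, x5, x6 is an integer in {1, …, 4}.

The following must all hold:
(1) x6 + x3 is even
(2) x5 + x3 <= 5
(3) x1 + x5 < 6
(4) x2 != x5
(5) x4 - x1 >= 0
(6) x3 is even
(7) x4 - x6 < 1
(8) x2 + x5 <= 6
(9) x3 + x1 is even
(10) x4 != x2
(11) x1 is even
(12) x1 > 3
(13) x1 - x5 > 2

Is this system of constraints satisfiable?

Satisfiable

The assignment x1 = 4, x2 = 2, x3 = 4, x4 = 4, x5 = 1, x6 = 4 works:
  constraint 2 holds since x5 + x3 = 5.
  constraint 3 holds since x1 + x5 = 5.
The rest check out directly.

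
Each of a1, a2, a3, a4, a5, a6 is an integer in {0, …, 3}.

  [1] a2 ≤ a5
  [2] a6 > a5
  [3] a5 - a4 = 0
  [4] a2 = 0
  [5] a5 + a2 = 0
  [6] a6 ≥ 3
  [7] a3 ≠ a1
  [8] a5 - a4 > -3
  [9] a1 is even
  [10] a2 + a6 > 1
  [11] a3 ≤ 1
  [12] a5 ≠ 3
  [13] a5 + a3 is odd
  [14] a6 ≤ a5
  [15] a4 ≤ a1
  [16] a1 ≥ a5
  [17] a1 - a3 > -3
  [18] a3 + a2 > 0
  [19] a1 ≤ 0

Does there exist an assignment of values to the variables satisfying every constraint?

From constraints 6 and 14: a5 ≥ a6 and a6 ≥ 3, so a5 ≥ 3. From constraints 16 and 19: a5 ≤ a1 and a1 ≤ 0, so a5 ≤ 0. But 0 < 3, so no value of a5 works.

Unsatisfiable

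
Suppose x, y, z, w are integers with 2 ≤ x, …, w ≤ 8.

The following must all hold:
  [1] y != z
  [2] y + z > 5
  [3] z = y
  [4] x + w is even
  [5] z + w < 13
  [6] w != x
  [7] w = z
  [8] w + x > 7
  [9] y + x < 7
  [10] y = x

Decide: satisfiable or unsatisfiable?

From constraints 3, 7, and 10, w = z = y = x, so w = x. But constraint 6 says w ≠ x. Contradiction.

Unsatisfiable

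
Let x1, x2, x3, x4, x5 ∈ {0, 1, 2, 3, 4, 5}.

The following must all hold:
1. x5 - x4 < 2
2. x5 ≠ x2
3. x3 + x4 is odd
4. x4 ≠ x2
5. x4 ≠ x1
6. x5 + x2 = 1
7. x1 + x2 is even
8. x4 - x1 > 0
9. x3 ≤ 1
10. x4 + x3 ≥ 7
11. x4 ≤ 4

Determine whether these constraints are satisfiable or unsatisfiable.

Unsatisfiable

From constraint 11: x4 ≤ 4. From constraint 9: x3 ≤ 1. Hence x4 + x3 ≤ 5. But constraint 10 requires x4 + x3 ≥ 7, and 7 > 5. Contradiction.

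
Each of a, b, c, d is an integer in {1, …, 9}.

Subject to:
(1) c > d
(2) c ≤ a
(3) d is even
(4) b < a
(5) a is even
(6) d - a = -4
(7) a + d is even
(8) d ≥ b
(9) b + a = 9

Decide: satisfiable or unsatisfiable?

Try a = 8, b = 1, c = 7, d = 4.
Check constraint 3: d = 4 is even; constraint 6: d - a = -4; constraint 9: b + a = 9. The remaining constraints are straightforward to verify.

Satisfiable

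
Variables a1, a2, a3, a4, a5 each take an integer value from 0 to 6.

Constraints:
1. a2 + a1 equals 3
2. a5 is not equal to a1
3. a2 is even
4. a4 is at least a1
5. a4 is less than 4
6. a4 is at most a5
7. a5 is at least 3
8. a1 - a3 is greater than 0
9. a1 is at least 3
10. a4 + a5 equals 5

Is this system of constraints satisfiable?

Unsatisfiable

From constraints 4 and 9: a4 ≥ a1 ≥ 3. From constraint 7: a5 ≥ 3. Hence a4 + a5 ≥ 6. But constraint 10 requires a4 + a5 = 5, and 5 < 6. Contradiction.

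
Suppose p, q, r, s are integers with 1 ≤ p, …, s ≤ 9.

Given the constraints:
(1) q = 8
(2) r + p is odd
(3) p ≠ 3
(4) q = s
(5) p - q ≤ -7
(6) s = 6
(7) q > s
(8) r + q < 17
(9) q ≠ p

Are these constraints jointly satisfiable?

Constraint 1 fixes q = 8 and constraint 6 fixes s = 6, but constraint 4 requires q = s. Since 8 ≠ 6, contradiction.

Unsatisfiable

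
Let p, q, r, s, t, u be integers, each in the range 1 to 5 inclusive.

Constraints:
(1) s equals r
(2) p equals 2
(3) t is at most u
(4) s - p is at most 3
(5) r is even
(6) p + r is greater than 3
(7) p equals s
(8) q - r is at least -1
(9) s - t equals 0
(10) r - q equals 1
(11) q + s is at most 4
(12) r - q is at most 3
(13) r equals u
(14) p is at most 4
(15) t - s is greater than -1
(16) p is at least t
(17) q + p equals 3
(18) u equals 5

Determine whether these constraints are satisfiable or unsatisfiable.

Unsatisfiable

Constraint 2 fixes p = 2 and constraint 18 fixes u = 5. Constraints 1, 7, and 13 give p = s = r = u, so p = u. But 2 ≠ 5 — contradiction.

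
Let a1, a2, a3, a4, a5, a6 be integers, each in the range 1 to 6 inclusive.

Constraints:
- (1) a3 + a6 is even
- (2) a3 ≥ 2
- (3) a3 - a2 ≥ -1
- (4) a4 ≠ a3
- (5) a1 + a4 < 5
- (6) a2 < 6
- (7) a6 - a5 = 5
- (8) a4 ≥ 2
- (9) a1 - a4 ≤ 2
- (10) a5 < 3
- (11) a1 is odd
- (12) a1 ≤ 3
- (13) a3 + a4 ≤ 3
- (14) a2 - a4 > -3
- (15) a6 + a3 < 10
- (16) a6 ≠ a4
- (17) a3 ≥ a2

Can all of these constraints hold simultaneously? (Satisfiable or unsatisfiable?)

Unsatisfiable

From constraint 2: a3 ≥ 2. From constraint 8: a4 ≥ 2. Hence a3 + a4 ≥ 4. But constraint 13 requires a3 + a4 ≤ 3, and 3 < 4. Contradiction.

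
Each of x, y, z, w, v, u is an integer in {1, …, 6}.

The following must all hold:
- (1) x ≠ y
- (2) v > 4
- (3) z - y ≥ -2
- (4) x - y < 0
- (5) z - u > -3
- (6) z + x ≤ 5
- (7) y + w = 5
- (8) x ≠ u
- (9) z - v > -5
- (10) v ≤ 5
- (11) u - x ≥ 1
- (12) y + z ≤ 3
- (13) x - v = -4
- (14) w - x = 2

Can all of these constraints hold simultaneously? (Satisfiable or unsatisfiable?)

One satisfying assignment is x = 1, y = 2, z = 1, w = 3, v = 5, u = 3.
For the less obvious constraints — constraint 3: z - y = -1; constraint 4: x - y = -1 — and the others hold by inspection.

Satisfiable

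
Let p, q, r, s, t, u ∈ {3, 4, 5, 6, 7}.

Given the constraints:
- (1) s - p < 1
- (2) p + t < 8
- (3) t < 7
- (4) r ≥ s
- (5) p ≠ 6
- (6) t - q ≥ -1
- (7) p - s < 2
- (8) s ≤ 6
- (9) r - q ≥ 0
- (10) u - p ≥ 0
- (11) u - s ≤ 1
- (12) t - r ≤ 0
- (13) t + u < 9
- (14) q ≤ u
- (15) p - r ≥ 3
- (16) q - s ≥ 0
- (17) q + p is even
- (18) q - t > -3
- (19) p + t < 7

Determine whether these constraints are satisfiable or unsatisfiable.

Unsatisfiable

Constraints 6, 10, 11, 12, 15, and 16 give r − t ≥ 0, t − q ≥ -1, q − s ≥ 0, s − u ≥ -1, u − p ≥ 0, p − r ≥ 3.
Adding all 6 inequalities: the left sides telescope to 0, and the right sides sum to 0 + (-1) + 0 + (-1) + 0 + 3 = 1. So 0 ≥ 1, which is false.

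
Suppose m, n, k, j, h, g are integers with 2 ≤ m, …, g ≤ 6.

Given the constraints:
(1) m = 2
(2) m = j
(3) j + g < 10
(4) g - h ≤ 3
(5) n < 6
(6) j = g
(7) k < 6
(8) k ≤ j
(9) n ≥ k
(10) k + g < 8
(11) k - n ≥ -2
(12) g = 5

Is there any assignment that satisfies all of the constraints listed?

Constraint 1 fixes m = 2 and constraint 12 fixes g = 5. Constraints 2 and 6 give m = j = g, so m = g. But 2 ≠ 5 — contradiction.

Unsatisfiable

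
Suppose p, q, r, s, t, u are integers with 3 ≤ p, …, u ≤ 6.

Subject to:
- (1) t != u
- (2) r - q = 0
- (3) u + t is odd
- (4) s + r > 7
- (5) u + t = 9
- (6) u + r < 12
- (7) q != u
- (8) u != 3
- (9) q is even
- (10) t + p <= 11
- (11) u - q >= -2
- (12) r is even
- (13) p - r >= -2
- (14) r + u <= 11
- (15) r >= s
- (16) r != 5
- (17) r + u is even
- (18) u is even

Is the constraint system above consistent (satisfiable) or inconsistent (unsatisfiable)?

Take p = 5, q = 6, r = 6, s = 4, t = 5, u = 4. Then constraint 2: r - q = 0; constraint 4: s + r = 10, and every other listed constraint is also met.

Satisfiable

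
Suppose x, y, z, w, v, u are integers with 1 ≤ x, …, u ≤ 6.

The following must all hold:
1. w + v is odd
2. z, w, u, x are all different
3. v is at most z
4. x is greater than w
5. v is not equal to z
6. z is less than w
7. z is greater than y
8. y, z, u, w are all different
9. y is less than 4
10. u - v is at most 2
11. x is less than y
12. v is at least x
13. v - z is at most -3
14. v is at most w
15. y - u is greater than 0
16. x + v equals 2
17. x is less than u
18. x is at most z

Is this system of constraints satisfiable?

Unsatisfiable

Constraints 4, 6, 7, 15, and 17 give u < y, y < z, z < w, w < x, x < u. Chaining: u < y < z < w < x < u, which forces u < u — impossible.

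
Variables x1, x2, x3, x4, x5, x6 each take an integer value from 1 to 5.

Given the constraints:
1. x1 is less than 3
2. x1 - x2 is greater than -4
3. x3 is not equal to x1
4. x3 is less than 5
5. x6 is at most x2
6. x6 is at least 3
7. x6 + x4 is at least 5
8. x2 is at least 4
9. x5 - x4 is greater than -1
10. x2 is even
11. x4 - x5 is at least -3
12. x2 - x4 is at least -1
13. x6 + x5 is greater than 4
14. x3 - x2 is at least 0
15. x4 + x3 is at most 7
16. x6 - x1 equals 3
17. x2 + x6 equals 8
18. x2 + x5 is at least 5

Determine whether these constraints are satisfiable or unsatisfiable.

Satisfiable

The assignment x1 = 1, x2 = 4, x3 = 4, x4 = 3, x5 = 3, x6 = 4 works:
  constraint 2 holds since x1 - x2 = -3.
  constraint 7 holds since x6 + x4 = 7.
The rest check out directly.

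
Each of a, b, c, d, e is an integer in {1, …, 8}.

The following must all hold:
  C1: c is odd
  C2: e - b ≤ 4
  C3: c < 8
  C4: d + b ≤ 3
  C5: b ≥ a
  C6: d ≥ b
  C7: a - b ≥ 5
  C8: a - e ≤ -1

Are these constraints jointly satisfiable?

Unsatisfiable

Constraints 2, 7, and 8 give e − a ≥ 1, a − b ≥ 5, b − e ≥ -4.
Adding all 3 inequalities: the left sides telescope to 0, and the right sides sum to 1 + 5 + (-4) = 2. So 0 ≥ 2, which is false.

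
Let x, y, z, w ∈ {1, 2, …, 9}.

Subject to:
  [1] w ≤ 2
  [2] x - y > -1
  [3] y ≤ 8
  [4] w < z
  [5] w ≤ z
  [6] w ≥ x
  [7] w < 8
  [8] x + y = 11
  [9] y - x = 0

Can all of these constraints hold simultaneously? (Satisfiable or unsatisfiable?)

From constraints 1 and 6: x ≤ w ≤ 2. From constraint 3: y ≤ 8. Hence x + y ≤ 10. But constraint 8 requires x + y = 11, and 11 > 10. Contradiction.

Unsatisfiable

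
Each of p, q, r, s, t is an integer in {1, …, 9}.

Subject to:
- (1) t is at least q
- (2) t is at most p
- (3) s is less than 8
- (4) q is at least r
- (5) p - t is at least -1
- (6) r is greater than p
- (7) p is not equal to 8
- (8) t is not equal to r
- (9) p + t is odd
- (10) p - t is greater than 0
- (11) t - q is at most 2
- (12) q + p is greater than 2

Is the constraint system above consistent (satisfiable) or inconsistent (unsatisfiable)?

Constraints 1, 4, 6, and 10 give p < r, r ≤ q, q ≤ t, t < p. Chaining: p < r ≤ q ≤ t < p, which forces p < p — impossible.

Unsatisfiable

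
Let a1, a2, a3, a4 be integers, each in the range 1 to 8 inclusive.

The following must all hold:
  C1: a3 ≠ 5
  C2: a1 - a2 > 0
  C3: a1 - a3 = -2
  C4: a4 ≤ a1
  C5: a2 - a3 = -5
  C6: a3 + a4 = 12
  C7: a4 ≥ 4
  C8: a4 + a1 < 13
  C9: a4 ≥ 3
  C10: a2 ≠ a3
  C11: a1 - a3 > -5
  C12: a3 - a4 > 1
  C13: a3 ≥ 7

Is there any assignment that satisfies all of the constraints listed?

The assignment a1 = 6, a2 = 3, a3 = 8, a4 = 4 works:
  constraint 2 holds since a1 - a2 = 3.
  constraint 3 holds since a1 - a3 = -2.
  constraint 5 holds since a2 - a3 = -5.
The rest check out directly.

Satisfiable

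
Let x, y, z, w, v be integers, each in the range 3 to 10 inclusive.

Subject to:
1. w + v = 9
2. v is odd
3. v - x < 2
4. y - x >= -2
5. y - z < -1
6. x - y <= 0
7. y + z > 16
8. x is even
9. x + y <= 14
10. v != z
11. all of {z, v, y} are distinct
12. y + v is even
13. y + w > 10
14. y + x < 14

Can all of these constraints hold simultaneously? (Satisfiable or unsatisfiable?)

Satisfiable

The assignment x = 6, y = 7, z = 10, w = 4, v = 5 works:
  constraint 1 holds since w + v = 9.
  constraint 3 holds since v - x = -1.
  constraint 4 holds since y - x = 1.
The rest check out directly.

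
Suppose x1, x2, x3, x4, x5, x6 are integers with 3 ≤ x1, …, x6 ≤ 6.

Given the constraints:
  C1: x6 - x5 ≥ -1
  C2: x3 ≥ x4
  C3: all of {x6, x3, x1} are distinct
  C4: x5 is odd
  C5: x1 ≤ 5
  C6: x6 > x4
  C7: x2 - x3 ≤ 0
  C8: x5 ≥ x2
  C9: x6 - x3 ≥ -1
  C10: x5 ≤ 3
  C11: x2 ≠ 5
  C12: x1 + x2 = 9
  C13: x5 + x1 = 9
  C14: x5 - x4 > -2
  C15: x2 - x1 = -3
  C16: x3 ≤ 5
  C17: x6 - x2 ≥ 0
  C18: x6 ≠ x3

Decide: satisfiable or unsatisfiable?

Unsatisfiable

From constraint 5: x1 ≤ 5. From constraints 8 and 10: x2 ≤ x5 ≤ 3. Hence x1 + x2 ≤ 8. But constraint 12 requires x1 + x2 = 9, and 9 > 8. Contradiction.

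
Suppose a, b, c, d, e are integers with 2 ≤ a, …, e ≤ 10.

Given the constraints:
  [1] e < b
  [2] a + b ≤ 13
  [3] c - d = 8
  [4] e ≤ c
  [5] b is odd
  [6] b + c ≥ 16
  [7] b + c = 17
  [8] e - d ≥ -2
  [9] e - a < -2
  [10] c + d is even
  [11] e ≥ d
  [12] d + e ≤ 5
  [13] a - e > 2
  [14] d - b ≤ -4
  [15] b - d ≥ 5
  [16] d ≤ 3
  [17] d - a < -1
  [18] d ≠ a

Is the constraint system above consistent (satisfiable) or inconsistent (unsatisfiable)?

Satisfiable

Take a = 5, b = 7, c = 10, d = 2, e = 2. Then constraint 2: a + b = 12; constraint 3: c - d = 8; constraint 6: b + c = 17, and every other listed constraint is also met.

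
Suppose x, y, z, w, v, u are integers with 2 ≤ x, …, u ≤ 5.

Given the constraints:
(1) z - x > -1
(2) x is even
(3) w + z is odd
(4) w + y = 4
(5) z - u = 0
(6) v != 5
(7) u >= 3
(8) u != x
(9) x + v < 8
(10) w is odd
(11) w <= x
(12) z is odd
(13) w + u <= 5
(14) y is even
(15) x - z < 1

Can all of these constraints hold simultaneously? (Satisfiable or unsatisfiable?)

Constraint 10 makes w odd and constraint 12 makes z odd, so w + z must be even. Constraint 3 says w + z is odd — contradiction.

Unsatisfiable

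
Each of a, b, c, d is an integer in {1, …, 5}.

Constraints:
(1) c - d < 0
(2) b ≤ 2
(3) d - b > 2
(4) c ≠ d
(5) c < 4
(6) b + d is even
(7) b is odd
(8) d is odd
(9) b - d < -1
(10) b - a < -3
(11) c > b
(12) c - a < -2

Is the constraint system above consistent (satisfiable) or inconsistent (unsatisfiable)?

Take a = 5, b = 1, c = 2, d = 5. Then constraint 1: c - d = -3; constraint 3: d - b = 4, and every other listed constraint is also met.

Satisfiable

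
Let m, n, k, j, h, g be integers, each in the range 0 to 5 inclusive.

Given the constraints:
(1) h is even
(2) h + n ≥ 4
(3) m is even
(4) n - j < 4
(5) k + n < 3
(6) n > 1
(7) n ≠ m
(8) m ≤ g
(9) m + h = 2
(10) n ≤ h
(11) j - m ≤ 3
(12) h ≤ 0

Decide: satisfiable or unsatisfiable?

From constraint 6: n ≥ 2. From constraints 10 and 12: n ≤ h and h ≤ 0, so n ≤ 0. But 0 < 2, so no value of n works.

Unsatisfiable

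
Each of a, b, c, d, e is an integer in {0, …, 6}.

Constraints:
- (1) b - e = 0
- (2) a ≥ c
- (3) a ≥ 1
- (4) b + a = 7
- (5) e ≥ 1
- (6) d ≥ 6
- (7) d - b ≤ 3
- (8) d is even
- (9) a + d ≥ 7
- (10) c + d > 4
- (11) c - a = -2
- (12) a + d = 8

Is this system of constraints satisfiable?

Try a = 2, b = 5, c = 0, d = 6, e = 5.
Check constraint 1: b - e = 0; constraint 4: b + a = 7; constraint 7: d - b = 1. The remaining constraints are straightforward to verify.

Satisfiable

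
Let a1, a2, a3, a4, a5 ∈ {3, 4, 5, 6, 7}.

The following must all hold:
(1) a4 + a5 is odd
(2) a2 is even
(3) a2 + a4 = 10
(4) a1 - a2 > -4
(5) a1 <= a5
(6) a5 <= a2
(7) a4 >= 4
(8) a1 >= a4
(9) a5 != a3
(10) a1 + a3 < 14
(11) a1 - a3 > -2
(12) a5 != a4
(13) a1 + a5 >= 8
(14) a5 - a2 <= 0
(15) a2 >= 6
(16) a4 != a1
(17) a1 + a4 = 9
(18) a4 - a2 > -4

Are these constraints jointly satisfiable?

The assignment a1 = 5, a2 = 6, a3 = 6, a4 = 4, a5 = 5 works:
  constraint 3 holds since a2 + a4 = 10.
  constraint 4 holds since a1 - a2 = -1.
  constraint 10 holds since a1 + a3 = 11.
The rest check out directly.

Satisfiable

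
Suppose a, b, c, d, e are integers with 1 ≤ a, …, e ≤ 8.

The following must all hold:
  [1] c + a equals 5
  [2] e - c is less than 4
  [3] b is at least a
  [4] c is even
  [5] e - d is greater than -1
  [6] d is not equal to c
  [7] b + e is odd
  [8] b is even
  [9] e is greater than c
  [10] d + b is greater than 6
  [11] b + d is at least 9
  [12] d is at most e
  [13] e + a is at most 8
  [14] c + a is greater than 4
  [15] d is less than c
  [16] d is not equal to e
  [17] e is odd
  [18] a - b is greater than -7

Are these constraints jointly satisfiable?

One satisfying assignment is a = 3, b = 8, c = 2, d = 1, e = 3.
For the less obvious constraints — constraint 1: c + a = 5; constraint 2: e - c = 1; constraint 5: e - d = 2 — and the others hold by inspection.

Satisfiable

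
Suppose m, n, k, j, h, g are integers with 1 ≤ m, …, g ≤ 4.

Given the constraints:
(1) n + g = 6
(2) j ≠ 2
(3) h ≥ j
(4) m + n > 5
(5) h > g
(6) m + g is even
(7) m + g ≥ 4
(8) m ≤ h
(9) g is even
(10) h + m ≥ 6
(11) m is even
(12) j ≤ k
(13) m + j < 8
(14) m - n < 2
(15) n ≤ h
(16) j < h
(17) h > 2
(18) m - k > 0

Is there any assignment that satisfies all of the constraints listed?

Setting (m, n, k, j, h, g) = (4, 4, 1, 1, 4, 2) satisfies everything: constraint 1: n + g = 6; constraint 4: m + n = 8; constraint 7: m + g = 6, and the others follow.

Satisfiable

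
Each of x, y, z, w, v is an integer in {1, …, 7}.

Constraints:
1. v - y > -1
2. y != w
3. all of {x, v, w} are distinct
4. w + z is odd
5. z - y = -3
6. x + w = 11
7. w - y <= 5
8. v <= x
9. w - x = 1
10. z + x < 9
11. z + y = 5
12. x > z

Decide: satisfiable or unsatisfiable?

Setting (x, y, z, w, v) = (5, 4, 1, 6, 4) satisfies everything: constraint 1: v - y = 0; constraint 5: z - y = -3; constraint 6: x + w = 11, and the others follow.

Satisfiable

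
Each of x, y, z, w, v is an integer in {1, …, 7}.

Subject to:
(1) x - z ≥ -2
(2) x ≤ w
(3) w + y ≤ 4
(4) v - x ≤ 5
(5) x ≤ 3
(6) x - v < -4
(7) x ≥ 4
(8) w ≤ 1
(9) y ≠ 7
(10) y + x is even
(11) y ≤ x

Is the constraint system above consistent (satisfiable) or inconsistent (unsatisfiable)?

Unsatisfiable

From constraint 7: x ≥ 4. From constraints 2 and 8: x ≤ w and w ≤ 1, so x ≤ 1. But 1 < 4, so no value of x works.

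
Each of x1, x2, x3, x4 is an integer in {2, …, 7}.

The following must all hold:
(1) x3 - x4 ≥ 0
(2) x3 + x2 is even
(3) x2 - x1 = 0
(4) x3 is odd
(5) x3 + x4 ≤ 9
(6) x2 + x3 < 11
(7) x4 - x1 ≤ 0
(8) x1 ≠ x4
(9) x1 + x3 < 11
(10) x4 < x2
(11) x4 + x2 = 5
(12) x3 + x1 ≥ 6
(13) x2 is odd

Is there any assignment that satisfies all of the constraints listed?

Take x1 = 3, x2 = 3, x3 = 5, x4 = 2. Then constraint 1: x3 - x4 = 3; constraint 3: x2 - x1 = 0, and every other listed constraint is also met.

Satisfiable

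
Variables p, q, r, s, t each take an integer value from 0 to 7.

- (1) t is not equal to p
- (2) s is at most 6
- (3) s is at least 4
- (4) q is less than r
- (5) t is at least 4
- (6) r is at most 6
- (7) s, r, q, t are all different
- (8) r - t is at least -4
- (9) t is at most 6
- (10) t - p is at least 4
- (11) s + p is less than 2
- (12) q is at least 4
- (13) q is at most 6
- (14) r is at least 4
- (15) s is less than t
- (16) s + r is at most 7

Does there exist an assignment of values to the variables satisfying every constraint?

Constraints 2, 3, 5, 6, 9, 12, 13, and 14 confine each of s, r, q, t to the 3 values {4, …, 6}.
Constraint 7 requires all 4 of them to be distinct, but only 3 values are available — impossible by the pigeonhole principle.

Unsatisfiable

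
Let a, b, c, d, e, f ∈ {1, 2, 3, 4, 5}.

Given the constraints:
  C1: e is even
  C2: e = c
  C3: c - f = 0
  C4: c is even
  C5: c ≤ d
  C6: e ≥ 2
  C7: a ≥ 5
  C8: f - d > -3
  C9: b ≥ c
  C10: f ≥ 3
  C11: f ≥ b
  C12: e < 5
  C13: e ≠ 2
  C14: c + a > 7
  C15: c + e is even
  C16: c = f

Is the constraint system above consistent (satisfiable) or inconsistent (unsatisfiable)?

Try a = 5, b = 4, c = 4, d = 5, e = 4, f = 4.
Check constraint 3: c - f = 0; constraint 8: f - d = -1; constraint 14: c + a = 9. The remaining constraints are straightforward to verify.

Satisfiable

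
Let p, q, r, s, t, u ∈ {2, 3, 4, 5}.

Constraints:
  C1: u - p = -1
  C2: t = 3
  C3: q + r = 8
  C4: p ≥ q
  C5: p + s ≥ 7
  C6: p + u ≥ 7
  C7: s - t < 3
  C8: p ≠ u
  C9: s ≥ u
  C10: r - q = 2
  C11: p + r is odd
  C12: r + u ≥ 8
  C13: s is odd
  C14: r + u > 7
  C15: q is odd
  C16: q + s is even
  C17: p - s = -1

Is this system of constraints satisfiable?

Satisfiable

The assignment p = 4, q = 3, r = 5, s = 5, t = 3, u = 3 works:
  constraint 1 holds since u - p = -1.
  constraint 3 holds since q + r = 8.
The rest check out directly.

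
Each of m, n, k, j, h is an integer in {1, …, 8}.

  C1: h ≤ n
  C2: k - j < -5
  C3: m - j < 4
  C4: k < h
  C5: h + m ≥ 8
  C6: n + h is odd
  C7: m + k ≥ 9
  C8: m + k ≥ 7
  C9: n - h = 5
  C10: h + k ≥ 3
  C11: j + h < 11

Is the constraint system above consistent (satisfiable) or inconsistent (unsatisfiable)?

Try m = 8, n = 7, k = 1, j = 7, h = 2.
Check constraint 2: k - j = -6; constraint 3: m - j = 1; constraint 5: h + m = 10. The remaining constraints are straightforward to verify.

Satisfiable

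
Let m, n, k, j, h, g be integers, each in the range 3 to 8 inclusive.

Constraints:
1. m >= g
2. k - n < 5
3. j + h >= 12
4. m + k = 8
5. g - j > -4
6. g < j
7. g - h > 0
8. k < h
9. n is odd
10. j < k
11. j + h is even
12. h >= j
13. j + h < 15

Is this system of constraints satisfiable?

Constraints 6, 7, 8, and 10 give h < g, g < j, j < k, k < h. Chaining: h < g < j < k < h, which forces h < h — impossible.

Unsatisfiable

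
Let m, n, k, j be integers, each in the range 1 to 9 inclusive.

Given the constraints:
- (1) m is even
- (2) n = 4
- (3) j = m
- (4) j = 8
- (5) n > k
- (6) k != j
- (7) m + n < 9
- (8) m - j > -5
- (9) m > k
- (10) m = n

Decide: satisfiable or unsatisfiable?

Unsatisfiable

Constraint 4 fixes j = 8 and constraint 2 fixes n = 4. Constraints 3 and 10 give j = m = n, so j = n. But 8 ≠ 4 — contradiction.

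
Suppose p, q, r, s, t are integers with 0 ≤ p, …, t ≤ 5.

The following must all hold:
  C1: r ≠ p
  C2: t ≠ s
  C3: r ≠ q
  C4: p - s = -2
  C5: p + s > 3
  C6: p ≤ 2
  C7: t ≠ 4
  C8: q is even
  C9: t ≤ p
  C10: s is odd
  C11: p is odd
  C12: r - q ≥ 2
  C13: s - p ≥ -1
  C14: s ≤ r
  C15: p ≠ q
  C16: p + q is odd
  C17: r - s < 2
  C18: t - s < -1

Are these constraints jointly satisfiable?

Satisfiable

The assignment p = 1, q = 2, r = 4, s = 3, t = 0 works:
  constraint 4 holds since p - s = -2.
  constraint 5 holds since p + s = 4.
The rest check out directly.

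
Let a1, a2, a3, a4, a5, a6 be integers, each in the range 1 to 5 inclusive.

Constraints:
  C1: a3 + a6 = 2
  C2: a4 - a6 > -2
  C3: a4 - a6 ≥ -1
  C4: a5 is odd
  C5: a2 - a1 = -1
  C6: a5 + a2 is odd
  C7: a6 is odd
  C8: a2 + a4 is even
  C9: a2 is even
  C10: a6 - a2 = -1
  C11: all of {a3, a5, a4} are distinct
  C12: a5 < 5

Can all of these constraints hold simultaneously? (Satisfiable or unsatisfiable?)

Setting (a1, a2, a3, a4, a5, a6) = (3, 2, 1, 2, 3, 1) satisfies everything: constraint 1: a3 + a6 = 2; constraint 2: a4 - a6 = 1, and the others follow.

Satisfiable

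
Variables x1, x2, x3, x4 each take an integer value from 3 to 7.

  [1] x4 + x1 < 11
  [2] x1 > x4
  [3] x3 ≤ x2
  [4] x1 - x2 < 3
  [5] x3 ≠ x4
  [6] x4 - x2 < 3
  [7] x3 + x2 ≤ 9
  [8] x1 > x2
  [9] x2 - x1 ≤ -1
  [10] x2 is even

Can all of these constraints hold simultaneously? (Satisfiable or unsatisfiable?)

The assignment x1 = 5, x2 = 4, x3 = 3, x4 = 4 works:
  constraint 1 holds since x4 + x1 = 9.
  constraint 4 holds since x1 - x2 = 1.
The rest check out directly.

Satisfiable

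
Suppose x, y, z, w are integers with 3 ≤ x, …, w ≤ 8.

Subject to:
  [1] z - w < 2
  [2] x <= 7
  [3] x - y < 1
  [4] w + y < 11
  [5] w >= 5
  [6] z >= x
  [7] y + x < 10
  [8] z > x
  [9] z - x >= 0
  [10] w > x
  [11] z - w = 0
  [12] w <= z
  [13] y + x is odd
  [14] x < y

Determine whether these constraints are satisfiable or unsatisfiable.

Try x = 4, y = 5, z = 5, w = 5.
Check constraint 1: z - w = 0; constraint 3: x - y = -1. The remaining constraints are straightforward to verify.

Satisfiable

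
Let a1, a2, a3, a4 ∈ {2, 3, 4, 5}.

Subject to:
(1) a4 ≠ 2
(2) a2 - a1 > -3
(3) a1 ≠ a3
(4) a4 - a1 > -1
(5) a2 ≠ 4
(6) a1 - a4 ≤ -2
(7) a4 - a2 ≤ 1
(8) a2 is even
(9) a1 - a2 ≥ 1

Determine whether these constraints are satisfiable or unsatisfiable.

Constraints 6, 7, and 9 give a1 − a2 ≥ 1, a2 − a4 ≥ -1, a4 − a1 ≥ 2.
Adding all 3 inequalities: the left sides telescope to 0, and the right sides sum to 1 + (-1) + 2 = 2. So 0 ≥ 2, which is false.

Unsatisfiable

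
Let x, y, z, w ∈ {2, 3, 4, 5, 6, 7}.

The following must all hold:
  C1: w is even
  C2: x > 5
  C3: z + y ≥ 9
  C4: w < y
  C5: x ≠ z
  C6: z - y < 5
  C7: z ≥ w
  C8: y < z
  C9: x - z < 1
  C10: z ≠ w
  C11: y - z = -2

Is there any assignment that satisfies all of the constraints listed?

Satisfiable

The assignment x = 6, y = 5, z = 7, w = 4 works:
  constraint 3 holds since z + y = 12.
  constraint 6 holds since z - y = 2.
The rest check out directly.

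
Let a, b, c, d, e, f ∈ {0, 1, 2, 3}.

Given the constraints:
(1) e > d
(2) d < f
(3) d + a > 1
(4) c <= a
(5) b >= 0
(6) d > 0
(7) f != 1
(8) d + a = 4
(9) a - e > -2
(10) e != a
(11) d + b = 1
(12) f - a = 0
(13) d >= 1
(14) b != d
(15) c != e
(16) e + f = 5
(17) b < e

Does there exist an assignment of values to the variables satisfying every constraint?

Satisfiable

Setting (a, b, c, d, e, f) = (3, 0, 0, 1, 2, 3) satisfies everything: constraint 3: d + a = 4; constraint 8: d + a = 4; constraint 9: a - e = 1, and the others follow.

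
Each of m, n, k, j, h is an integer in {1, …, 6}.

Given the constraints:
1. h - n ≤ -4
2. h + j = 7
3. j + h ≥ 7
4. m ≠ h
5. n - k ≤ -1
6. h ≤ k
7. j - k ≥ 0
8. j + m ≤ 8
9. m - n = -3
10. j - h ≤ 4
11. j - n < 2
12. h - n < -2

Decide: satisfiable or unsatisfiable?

Constraints 1, 5, 7, and 10 give j − k ≥ 0, k − n ≥ 1, n − h ≥ 4, h − j ≥ -4.
Adding all 4 inequalities: the left sides telescope to 0, and the right sides sum to 0 + 1 + 4 + (-4) = 1. So 0 ≥ 1, which is false.

Unsatisfiable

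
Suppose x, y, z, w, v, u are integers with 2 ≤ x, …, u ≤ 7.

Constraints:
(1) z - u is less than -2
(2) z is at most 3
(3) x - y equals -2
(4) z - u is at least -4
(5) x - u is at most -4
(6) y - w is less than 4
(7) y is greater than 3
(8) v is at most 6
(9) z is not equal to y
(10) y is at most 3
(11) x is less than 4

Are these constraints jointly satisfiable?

Unsatisfiable

From constraint 7: y ≥ 4. From constraint 10: y ≤ 3. But 3 < 4, so no value of y works.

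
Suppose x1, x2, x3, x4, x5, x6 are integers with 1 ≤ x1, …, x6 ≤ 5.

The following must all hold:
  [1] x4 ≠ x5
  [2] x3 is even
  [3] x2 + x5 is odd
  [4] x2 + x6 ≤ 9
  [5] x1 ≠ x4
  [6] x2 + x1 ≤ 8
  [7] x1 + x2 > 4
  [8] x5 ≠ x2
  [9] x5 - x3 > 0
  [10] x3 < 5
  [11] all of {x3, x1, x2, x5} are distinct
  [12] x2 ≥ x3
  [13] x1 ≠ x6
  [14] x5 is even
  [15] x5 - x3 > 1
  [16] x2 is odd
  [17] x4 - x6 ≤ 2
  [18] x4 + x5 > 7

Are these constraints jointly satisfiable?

Satisfiable

The assignment x1 = 1, x2 = 5, x3 = 2, x4 = 5, x5 = 4, x6 = 4 works:
  constraint 4 holds since x2 + x6 = 9.
  constraint 6 holds since x2 + x1 = 6.
  constraint 7 holds since x1 + x2 = 6.
The rest check out directly.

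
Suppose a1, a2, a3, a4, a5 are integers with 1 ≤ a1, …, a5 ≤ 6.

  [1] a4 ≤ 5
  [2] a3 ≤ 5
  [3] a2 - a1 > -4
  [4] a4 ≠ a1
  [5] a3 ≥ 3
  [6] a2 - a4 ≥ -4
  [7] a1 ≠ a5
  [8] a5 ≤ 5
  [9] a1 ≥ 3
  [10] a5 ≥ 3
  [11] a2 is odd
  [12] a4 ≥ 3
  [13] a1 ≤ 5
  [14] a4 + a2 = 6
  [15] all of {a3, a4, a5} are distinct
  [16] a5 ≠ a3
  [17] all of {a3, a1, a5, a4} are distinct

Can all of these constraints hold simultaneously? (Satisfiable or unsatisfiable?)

Unsatisfiable

Constraints 1, 2, 5, 8, 9, 10, 12, and 13 confine each of a3, a1, a5, a4 to the 3 values {3, …, 5}.
Constraint 17 requires all 4 of them to be distinct, but only 3 values are available — impossible by the pigeonhole principle.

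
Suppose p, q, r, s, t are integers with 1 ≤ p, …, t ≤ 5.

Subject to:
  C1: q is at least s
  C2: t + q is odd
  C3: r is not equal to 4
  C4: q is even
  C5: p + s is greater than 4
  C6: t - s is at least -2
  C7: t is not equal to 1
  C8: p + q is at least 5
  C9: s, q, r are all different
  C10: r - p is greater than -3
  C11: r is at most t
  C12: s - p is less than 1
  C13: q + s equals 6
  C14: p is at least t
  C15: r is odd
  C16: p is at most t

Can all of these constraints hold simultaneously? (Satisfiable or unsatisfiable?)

Try p = 3, q = 4, r = 3, s = 2, t = 3.
Check constraint 5: p + s = 5; constraint 6: t - s = 1. The remaining constraints are straightforward to verify.

Satisfiable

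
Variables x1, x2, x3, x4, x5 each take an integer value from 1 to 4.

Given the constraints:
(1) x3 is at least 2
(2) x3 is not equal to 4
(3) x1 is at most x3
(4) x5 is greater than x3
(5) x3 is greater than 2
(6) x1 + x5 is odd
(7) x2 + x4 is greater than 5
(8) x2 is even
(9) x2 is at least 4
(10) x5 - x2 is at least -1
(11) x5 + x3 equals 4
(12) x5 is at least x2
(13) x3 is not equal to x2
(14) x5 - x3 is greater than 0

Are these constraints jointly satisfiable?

From constraints 9 and 12: x5 ≥ x2 ≥ 4. From constraint 1: x3 ≥ 2. Hence x5 + x3 ≥ 6. But constraint 11 requires x5 + x3 = 4, and 4 < 6. Contradiction.

Unsatisfiable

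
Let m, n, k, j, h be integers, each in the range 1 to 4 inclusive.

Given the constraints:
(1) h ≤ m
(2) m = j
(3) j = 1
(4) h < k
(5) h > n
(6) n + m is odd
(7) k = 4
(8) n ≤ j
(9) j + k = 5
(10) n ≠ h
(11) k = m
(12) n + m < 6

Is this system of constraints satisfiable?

Constraint 7 fixes k = 4 and constraint 3 fixes j = 1. Constraints 2 and 11 give k = m = j, so k = j. But 4 ≠ 1 — contradiction.

Unsatisfiable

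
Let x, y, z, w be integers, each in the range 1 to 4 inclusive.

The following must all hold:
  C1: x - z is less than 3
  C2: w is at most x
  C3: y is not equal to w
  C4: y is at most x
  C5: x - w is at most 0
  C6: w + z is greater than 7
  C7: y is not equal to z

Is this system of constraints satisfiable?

Satisfiable

The assignment x = 4, y = 1, z = 4, w = 4 works:
  constraint 1 holds since x - z = 0.
  constraint 5 holds since x - w = 0.
The rest check out directly.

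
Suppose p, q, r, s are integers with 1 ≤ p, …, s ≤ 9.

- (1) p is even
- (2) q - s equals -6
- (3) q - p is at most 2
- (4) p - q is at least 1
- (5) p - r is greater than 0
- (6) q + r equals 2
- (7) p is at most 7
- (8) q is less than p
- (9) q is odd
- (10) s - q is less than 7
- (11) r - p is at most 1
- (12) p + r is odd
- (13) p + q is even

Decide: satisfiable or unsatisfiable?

Unsatisfiable

Constraint 1 makes p even and constraint 9 makes q odd, so p + q must be odd. Constraint 13 says p + q is even — contradiction.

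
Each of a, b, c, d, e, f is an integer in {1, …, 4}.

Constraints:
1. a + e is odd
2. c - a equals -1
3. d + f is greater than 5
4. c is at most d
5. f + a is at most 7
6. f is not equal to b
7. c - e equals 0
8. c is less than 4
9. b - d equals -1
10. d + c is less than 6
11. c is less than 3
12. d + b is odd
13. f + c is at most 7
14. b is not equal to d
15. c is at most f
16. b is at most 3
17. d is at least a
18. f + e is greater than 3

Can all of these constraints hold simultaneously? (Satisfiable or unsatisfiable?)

Try a = 2, b = 1, c = 1, d = 2, e = 1, f = 4.
Check constraint 2: c - a = -1; constraint 3: d + f = 6. The remaining constraints are straightforward to verify.

Satisfiable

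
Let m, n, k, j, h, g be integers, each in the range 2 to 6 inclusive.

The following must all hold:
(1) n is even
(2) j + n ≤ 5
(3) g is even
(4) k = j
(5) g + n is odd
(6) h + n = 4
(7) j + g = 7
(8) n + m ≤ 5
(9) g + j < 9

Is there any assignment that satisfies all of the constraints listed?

Unsatisfiable

Constraint 3 makes g even and constraint 1 makes n even, so g + n must be even. Constraint 5 says g + n is odd — contradiction.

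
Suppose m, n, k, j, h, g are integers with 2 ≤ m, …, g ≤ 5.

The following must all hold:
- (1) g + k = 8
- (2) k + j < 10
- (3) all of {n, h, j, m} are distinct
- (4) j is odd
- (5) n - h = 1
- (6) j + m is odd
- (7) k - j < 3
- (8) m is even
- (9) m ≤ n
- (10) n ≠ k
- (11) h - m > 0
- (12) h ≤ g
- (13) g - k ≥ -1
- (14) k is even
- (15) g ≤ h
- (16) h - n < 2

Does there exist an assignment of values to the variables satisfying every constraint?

The assignment m = 2, n = 5, k = 4, j = 3, h = 4, g = 4 works:
  constraint 1 holds since g + k = 8.
  constraint 2 holds since k + j = 7.
The rest check out directly.

Satisfiable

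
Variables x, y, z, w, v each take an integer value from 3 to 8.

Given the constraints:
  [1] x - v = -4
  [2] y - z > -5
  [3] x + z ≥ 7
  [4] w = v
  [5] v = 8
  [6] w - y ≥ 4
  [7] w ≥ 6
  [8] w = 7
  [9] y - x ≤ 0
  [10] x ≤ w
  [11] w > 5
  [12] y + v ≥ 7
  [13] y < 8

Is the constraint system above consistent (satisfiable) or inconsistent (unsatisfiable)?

Unsatisfiable

Constraint 8 fixes w = 7 and constraint 5 fixes v = 8, but constraint 4 requires w = v. Since 7 ≠ 8, contradiction.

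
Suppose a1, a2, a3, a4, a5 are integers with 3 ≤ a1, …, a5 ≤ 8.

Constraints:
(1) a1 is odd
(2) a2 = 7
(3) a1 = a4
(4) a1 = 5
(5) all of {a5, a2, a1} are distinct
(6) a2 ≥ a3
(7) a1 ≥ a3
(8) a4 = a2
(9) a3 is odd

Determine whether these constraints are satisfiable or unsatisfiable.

Unsatisfiable

Constraint 4 fixes a1 = 5 and constraint 2 fixes a2 = 7. Constraints 3 and 8 give a1 = a4 = a2, so a1 = a2. But 5 ≠ 7 — contradiction.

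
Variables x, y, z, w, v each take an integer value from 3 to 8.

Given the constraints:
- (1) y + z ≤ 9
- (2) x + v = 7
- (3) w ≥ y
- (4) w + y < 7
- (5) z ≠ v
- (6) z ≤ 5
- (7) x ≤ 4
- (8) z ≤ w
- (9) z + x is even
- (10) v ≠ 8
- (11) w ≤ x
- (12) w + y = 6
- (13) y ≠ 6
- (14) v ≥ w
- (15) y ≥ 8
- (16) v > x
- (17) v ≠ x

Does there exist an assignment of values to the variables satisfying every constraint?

From constraints 3 and 15: w ≥ y and y ≥ 8, so w ≥ 8. From constraints 7 and 11: w ≤ x and x ≤ 4, so w ≤ 4. But 4 < 8, so no value of w works.

Unsatisfiable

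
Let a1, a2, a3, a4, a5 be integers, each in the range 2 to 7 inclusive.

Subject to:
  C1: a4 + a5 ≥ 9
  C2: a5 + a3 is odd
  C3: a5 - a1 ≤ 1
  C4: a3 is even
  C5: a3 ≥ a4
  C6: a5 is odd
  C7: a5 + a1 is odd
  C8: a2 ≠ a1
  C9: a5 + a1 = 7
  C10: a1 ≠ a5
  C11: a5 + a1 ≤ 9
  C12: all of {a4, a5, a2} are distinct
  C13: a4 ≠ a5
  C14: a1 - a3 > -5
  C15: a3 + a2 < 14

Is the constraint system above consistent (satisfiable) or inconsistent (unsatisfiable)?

The assignment a1 = 4, a2 = 5, a3 = 6, a4 = 6, a5 = 3 works:
  constraint 1 holds since a4 + a5 = 9.
  constraint 3 holds since a5 - a1 = -1.
The rest check out directly.

Satisfiable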